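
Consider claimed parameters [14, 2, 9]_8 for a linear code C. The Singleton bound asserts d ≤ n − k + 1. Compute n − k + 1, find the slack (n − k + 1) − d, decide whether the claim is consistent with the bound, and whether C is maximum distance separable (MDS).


Singleton RHS = n − k + 1 = 13, slack = 4, bound satisfied, not MDS.

Singleton bound: d ≤ n − k + 1.
Here n = 14, k = 2, so n − k + 1 = 13.
Given d = 9, check d ≤ 13: YES.
Slack = (n − k + 1) − d = 4.
The code is NOT MDS (slack = 4 > 0).
Description: the claimed parameters are [14, 2, 9]_8; such a code would be non-MDS.


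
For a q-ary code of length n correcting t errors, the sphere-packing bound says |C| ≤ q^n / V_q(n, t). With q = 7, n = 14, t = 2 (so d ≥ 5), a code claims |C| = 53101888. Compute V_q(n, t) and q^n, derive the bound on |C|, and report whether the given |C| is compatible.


V_q(n, t) = 3361, q^n = 678223072849, Hamming bound = 201792047, |C| = 53101888 ≤ bound (satisfied).

Step 1: Compute V_q(n, t) = Σ_{j=0}^2 C(n, j) (q−1)^j.
  j = 0: C(14,0)·(6)^0 = 1·1 = 1.
  j = 1: C(14,1)·(6)^1 = 14·6 = 84.
  j = 2: C(14,2)·(6)^2 = 91·36 = 3276.
  V_q(n, t) = 1 + 84 + 3276 = 3361.
Step 2: q^n = 7^14 = 678223072849.
Step 3: Hamming bound ⌊q^n / V_q(n,t)⌋ = ⌊678223072849/3361⌋ = 201792047.
Step 4: Compare |C| = 53101888 to 201792047: satisfied.
The claimed |C| lies below the Hamming bound.


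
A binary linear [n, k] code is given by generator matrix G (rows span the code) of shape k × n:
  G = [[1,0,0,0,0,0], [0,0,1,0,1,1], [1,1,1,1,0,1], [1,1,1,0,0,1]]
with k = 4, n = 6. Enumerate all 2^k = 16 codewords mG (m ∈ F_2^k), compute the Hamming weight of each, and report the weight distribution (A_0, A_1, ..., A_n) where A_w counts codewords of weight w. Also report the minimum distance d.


Weight distribution: A_0 = 1, A_1 = 2, A_2 = 2, A_3 = 4, A_4 = 5, A_5 = 2. Minimum distance d = 1.

Enumerate all 2^4 = 16 messages m ∈ F_2^4.
For each, compute codeword c = mG in F_2^6, then tally its weight.
  m = 0000 → c = 000000, weight = 0.
  m = 1000 → c = 100000, weight = 1.
  m = 0100 → c = 001011, weight = 3.
  m = 1100 → c = 101011, weight = 4.
  m = 0010 → c = 111101, weight = 5.
  m = 1010 → c = 011101, weight = 4.
  m = 0110 → c = 110110, weight = 4.
  m = 1110 → c = 010110, weight = 3.
  m = 0001 → c = 111001, weight = 4.
  m = 1001 → c = 011001, weight = 3.
  m = 0101 → c = 110010, weight = 3.
  m = 1101 → c = 010010, weight = 2.
  m = 0011 → c = 000100, weight = 1.
  m = 1011 → c = 100100, weight = 2.
  m = 0111 → c = 001111, weight = 4.
  m = 1111 → c = 101111, weight = 5.
Tally weights:
  weight 0: 1 codewords.
  weight 1: 2 codewords.
  weight 2: 2 codewords.
  weight 3: 4 codewords.
  weight 4: 5 codewords.
  weight 5: 2 codewords.
Minimum distance d = smallest w > 0 with A_w > 0 = 1.
Sanity: Σ A_w = 16 = 2^4 = 16 ✓.


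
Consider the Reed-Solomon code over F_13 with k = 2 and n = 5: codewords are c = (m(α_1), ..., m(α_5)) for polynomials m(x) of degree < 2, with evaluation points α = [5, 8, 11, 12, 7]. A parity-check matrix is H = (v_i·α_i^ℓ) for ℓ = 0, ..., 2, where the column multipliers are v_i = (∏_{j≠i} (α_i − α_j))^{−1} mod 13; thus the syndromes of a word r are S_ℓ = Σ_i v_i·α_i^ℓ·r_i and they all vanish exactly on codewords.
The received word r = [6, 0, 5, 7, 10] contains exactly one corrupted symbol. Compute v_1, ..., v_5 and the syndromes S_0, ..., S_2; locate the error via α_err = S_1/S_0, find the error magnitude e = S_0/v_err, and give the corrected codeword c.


S = (4, 6, 9), error at position 2, error magnitude e = 1, c = [6, 12, 5, 7, 10].

Step 1: column multipliers v_i = (∏_{j≠i}(α_i − α_j))^{−1} mod 13.
  i = 1 (α = 5): (5−8)(5−11)(5−12)(5−7) = (−3)·(−6)·(−7)·(−2) = 252 ≡ 5, so v_1 = 5^{−1} = 8 (mod 13).
  i = 2 (α = 8): (8−5)(8−11)(8−12)(8−7) = 3·(−3)·(−4)·1 = 36 ≡ 10, so v_2 = 10^{−1} = 4 (mod 13).
  i = 3 (α = 11): (11−5)(11−8)(11−12)(11−7) = 6·3·(−1)·4 = −72 ≡ 6, so v_3 = 6^{−1} = 11 (mod 13).
  i = 4 (α = 12): (12−5)(12−8)(12−11)(12−7) = 7·4·1·5 = 140 ≡ 10, so v_4 = 10^{−1} = 4 (mod 13).
  i = 5 (α = 7): (7−5)(7−8)(7−11)(7−12) = 2·(−1)·(−4)·(−5) = −40 ≡ 12, so v_5 = 12^{−1} = 12 (mod 13).
  v = [8, 4, 11, 4, 12].
Step 2: syndromes of r = [6, 0, 5, 7, 10] (all sums mod 13).
  S_0 = Σ v_i r_i = 8·6 + 4·0 + 11·5 + 4·7 + 12·10 = 251 ≡ 4.
  S_1 = Σ v_i α_i r_i = 8·5·6 + 4·8·0 + 11·11·5 + 4·12·7 + 12·7·10 = 2021 ≡ 6.
  α_i^2 mod 13 = [12, 12, 4, 1, 10].
  S_2 = Σ v_i α_i^2 r_i = 8·12·6 + 4·12·0 + 11·4·5 + 4·1·7 + 12·10·10 = 2024 ≡ 9.
  S = (4, 6, 9) ≠ 0, so r is not a codeword (an error is present).
Step 3: locate the error. For a single error e at position i, S_ℓ = v_i·e·α_i^ℓ, so α_err = S_1/S_0.
  S_0^{−1} = 4^{−1} = 10 (mod 13), so α_err = 6·10 = 60 ≡ 8 = α_2. Error position i = 2.
  Consistency check: S_2/S_1 = 9·11 = 99 ≡ 8 = α_err ✓ (single-error assumption holds).
Step 4: error magnitude e = S_0/v_2 = S_0·∏_{j≠2}(α_2 − α_j) = 4·10 = 40 ≡ 1 (mod 13).
Step 5: correct position 2: c_2 = r_2 − e = 0 − 1 ≡ 12 (mod 13). Hence c = [6, 12, 5, 7, 10].
  Check: interpolating c through the α_i gives m(x) = 9 + 2·x (degree < 2) with m(α_i) = c_i for every i, so c is indeed a codeword.


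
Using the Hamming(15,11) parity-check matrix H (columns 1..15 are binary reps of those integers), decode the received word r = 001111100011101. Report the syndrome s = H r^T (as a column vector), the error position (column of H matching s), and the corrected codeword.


s = (0, 1, 1, 0)^T, error position = 6, corrected codeword c = 001110100011101

Compute s = H r^T mod 2 one row at a time:
  s_1 = 0 + 0 + 0 + 1 + 1 + 1 + 0 + 1 = 4 ≡ 0 (mod 2).
  s_2 = 1 + 1 + 1 + 1 + 1 + 1 + 0 + 1 = 7 ≡ 1 (mod 2).
  s_3 = 0 + 1 + 1 + 1 + 0 + 1 + 0 + 1 = 5 ≡ 1 (mod 2).
  s_4 = 0 + 1 + 1 + 1 + 0 + 1 + 1 + 1 = 6 ≡ 0 (mod 2).
s = (0, 1, 1, 0)^T — this equals column 6 of H (binary 0110), so error is at position 6.
Correct: flip bit 6 of r = 001111100011101 to get c = 001110100011101.


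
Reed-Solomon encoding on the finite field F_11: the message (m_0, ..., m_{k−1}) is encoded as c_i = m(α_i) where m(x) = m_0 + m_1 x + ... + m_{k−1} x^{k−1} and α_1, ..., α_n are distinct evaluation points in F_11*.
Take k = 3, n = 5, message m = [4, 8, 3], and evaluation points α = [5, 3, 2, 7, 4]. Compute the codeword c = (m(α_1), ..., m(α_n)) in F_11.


c = [9, 0, 10, 9, 7]

Message polynomial: m(x) = 4 + 8·x + 3·x^2 (mod 11).
For each evaluation point α_i, compute m(α_i) mod 11:
  α_1 = 5: Horner steps 3 → 1 → 9, so m(5) = 9.
  α_2 = 3: Horner steps 3 → 6 → 0, so m(3) = 0.
  α_3 = 2: Horner steps 3 → 3 → 10, so m(2) = 10.
  α_4 = 7: Horner steps 3 → 7 → 9, so m(7) = 9.
  α_5 = 4: Horner steps 3 → 9 → 7, so m(4) = 7.
Codeword c = [9, 0, 10, 9, 7] ∈ F_11^5.


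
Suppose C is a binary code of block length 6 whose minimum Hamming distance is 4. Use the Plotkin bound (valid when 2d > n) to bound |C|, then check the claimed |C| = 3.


Plotkin bound M ≤ 4; given |C| = 3 ≤ bound (satisfied).

Check applicability: 2d = 8, n = 6.
2d − n = 2 > 0, so Plotkin applies.
Compute d/(2d−n) = 4/2 ≈ 2.0000.
⌊d/(2d−n)⌋ = 2.
Plotkin bound: M ≤ 2·2 = 4.
Given |C| = 3, check: satisfied.
This |C| is below the Plotkin bound.


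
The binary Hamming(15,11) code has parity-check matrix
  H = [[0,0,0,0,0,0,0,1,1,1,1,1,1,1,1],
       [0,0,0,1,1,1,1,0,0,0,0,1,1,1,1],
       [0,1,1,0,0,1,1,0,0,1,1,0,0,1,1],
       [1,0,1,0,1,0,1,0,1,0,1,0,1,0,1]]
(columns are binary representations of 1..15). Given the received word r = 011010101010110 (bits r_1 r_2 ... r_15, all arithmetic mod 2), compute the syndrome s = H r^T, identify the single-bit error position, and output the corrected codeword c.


s = (0, 0, 1, 0)^T, error position = 2, corrected codeword c = 001010101010110

Compute s = H r^T mod 2 one row at a time:
  s_1 = 0 + 1 + 0 + 1 + 0 + 1 + 1 + 0 = 4 ≡ 0 (mod 2).
  s_2 = 0 + 1 + 0 + 1 + 0 + 1 + 1 + 0 = 4 ≡ 0 (mod 2).
  s_3 = 1 + 1 + 0 + 1 + 0 + 1 + 1 + 0 = 5 ≡ 1 (mod 2).
  s_4 = 0 + 1 + 1 + 1 + 1 + 1 + 1 + 0 = 6 ≡ 0 (mod 2).
s = (0, 0, 1, 0)^T — this equals column 2 of H (binary 0010), so error is at position 2.
Correct: flip bit 2 of r = 011010101010110 to get c = 001010101010110.


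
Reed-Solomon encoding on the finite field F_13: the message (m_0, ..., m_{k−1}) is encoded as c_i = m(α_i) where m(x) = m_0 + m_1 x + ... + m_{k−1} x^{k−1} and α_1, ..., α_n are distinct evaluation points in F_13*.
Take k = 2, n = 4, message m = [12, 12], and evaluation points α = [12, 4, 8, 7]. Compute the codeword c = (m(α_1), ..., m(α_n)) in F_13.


c = [0, 8, 4, 5]

Message polynomial: m(x) = 12 + 12·x (mod 13).
For each evaluation point α_i, compute m(α_i) mod 13:
  α_1 = 12: Horner steps 12 → 0, so m(12) = 0.
  α_2 = 4: Horner steps 12 → 8, so m(4) = 8.
  α_3 = 8: Horner steps 12 → 4, so m(8) = 4.
  α_4 = 7: Horner steps 12 → 5, so m(7) = 5.
Codeword c = [0, 8, 4, 5] ∈ F_13^4.


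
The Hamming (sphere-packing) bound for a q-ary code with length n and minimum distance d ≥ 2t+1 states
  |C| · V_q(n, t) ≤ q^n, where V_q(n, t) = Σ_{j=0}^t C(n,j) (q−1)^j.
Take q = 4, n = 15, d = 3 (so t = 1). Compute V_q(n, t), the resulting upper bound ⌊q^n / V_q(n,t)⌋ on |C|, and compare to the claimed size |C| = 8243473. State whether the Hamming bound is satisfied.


V_q(n, t) = 46, q^n = 1073741824, Hamming bound = 23342213, |C| = 8243473 ≤ bound (satisfied).

Step 1: Compute V_q(n, t) = Σ_{j=0}^1 C(n, j) (q−1)^j.
  j = 0: C(15,0)·(3)^0 = 1·1 = 1.
  j = 1: C(15,1)·(3)^1 = 15·3 = 45.
  V_q(n, t) = 1 + 45 = 46.
Step 2: q^n = 4^15 = 1073741824.
Step 3: Hamming bound ⌊q^n / V_q(n,t)⌋ = ⌊1073741824/46⌋ = 23342213.
Step 4: Compare |C| = 8243473 to 23342213: satisfied.
The claimed |C| lies below the Hamming bound.


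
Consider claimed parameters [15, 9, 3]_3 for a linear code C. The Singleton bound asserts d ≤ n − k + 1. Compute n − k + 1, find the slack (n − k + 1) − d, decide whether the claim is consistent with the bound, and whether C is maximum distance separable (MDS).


Singleton RHS = n − k + 1 = 7, slack = 4, bound satisfied, not MDS.

Singleton bound: d ≤ n − k + 1.
Here n = 15, k = 9, so n − k + 1 = 7.
Given d = 3, check d ≤ 7: YES.
Slack = (n − k + 1) − d = 4.
The code is NOT MDS (slack = 4 > 0).
Description: the claimed parameters are [15, 9, 3]_3; such a code would be non-MDS.


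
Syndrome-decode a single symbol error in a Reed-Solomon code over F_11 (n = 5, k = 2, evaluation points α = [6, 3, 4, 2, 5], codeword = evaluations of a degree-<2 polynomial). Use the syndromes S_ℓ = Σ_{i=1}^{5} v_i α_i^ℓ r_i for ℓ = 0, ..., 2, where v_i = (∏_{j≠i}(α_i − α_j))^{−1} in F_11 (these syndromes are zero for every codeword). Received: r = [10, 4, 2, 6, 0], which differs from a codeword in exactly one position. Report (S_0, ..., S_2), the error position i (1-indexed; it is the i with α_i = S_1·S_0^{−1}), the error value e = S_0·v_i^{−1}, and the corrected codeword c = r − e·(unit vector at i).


S = (6, 3, 7), error at position 1, error magnitude e = 1, c = [9, 4, 2, 6, 0].

Step 1: column multipliers v_i = (∏_{j≠i}(α_i − α_j))^{−1} mod 11.
  i = 1 (α = 6): (6−3)(6−4)(6−2)(6−5) = 3·2·4·1 = 24 ≡ 2, so v_1 = 2^{−1} = 6 (mod 11).
  i = 2 (α = 3): (3−6)(3−4)(3−2)(3−5) = (−3)·(−1)·1·(−2) = −6 ≡ 5, so v_2 = 5^{−1} = 9 (mod 11).
  i = 3 (α = 4): (4−6)(4−3)(4−2)(4−5) = (−2)·1·2·(−1) = 4 ≡ 4, so v_3 = 4^{−1} = 3 (mod 11).
  i = 4 (α = 2): (2−6)(2−3)(2−4)(2−5) = (−4)·(−1)·(−2)·(−3) = 24 ≡ 2, so v_4 = 2^{−1} = 6 (mod 11).
  i = 5 (α = 5): (5−6)(5−3)(5−4)(5−2) = (−1)·2·1·3 = −6 ≡ 5, so v_5 = 5^{−1} = 9 (mod 11).
  v = [6, 9, 3, 6, 9].
Step 2: syndromes of r = [10, 4, 2, 6, 0] (all sums mod 11).
  S_0 = Σ v_i r_i = 6·10 + 9·4 + 3·2 + 6·6 + 9·0 = 138 ≡ 6.
  S_1 = Σ v_i α_i r_i = 6·6·10 + 9·3·4 + 3·4·2 + 6·2·6 + 9·5·0 = 564 ≡ 3.
  α_i^2 mod 11 = [3, 9, 5, 4, 3].
  S_2 = Σ v_i α_i^2 r_i = 6·3·10 + 9·9·4 + 3·5·2 + 6·4·6 + 9·3·0 = 678 ≡ 7.
  S = (6, 3, 7) ≠ 0, so r is not a codeword (an error is present).
Step 3: locate the error. For a single error e at position i, S_ℓ = v_i·e·α_i^ℓ, so α_err = S_1/S_0.
  S_0^{−1} = 6^{−1} = 2 (mod 11), so α_err = 3·2 = 6 ≡ 6 = α_1. Error position i = 1.
  Consistency check: S_2/S_1 = 7·4 = 28 ≡ 6 = α_err ✓ (single-error assumption holds).
Step 4: error magnitude e = S_0/v_1 = S_0·∏_{j≠1}(α_1 − α_j) = 6·2 = 12 ≡ 1 (mod 11).
Step 5: correct position 1: c_1 = r_1 − e = 10 − 1 ≡ 9 (mod 11). Hence c = [9, 4, 2, 6, 0].
  Check: interpolating c through the α_i gives m(x) = 10 + 9·x (degree < 2) with m(α_i) = c_i for every i, so c is indeed a codeword.


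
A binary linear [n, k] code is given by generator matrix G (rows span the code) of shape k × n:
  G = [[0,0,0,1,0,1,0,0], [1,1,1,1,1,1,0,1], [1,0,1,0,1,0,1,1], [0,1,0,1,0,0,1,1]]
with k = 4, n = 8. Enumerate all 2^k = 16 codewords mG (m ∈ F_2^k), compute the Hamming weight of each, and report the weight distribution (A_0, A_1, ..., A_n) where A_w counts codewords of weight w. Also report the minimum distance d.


Weight distribution: A_0 = 1, A_2 = 4, A_4 = 3, A_5 = 6, A_7 = 2. Minimum distance d = 2.

Enumerate all 2^4 = 16 messages m ∈ F_2^4.
For each, compute codeword c = mG in F_2^8, then tally its weight.
  m = 0000 → c = 00000000, weight = 0.
  m = 1000 → c = 00010100, weight = 2.
  m = 0100 → c = 11111101, weight = 7.
  m = 1100 → c = 11101001, weight = 5.
  m = 0010 → c = 10101011, weight = 5.
  m = 1010 → c = 10111111, weight = 7.
  m = 0110 → c = 01010110, weight = 4.
  m = 1110 → c = 01000010, weight = 2.
  m = 0001 → c = 01010011, weight = 4.
  m = 1001 → c = 01000111, weight = 4.
  m = 0101 → c = 10101110, weight = 5.
  m = 1101 → c = 10111010, weight = 5.
  m = 0011 → c = 11111000, weight = 5.
  m = 1011 → c = 11101100, weight = 5.
  m = 0111 → c = 00000101, weight = 2.
  m = 1111 → c = 00010001, weight = 2.
Tally weights:
  weight 0: 1 codewords.
  weight 2: 4 codewords.
  weight 4: 3 codewords.
  weight 5: 6 codewords.
  weight 7: 2 codewords.
Minimum distance d = smallest w > 0 with A_w > 0 = 2.
Sanity: Σ A_w = 16 = 2^4 = 16 ✓.


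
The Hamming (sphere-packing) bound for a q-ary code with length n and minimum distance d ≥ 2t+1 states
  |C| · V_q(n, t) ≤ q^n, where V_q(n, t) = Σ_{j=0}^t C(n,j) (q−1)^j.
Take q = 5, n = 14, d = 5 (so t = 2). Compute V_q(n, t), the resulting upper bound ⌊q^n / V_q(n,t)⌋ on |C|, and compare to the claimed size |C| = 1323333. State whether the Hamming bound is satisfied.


V_q(n, t) = 1513, q^n = 6103515625, Hamming bound = 4034048, |C| = 1323333 ≤ bound (satisfied).

Step 1: Compute V_q(n, t) = Σ_{j=0}^2 C(n, j) (q−1)^j.
  j = 0: C(14,0)·(4)^0 = 1·1 = 1.
  j = 1: C(14,1)·(4)^1 = 14·4 = 56.
  j = 2: C(14,2)·(4)^2 = 91·16 = 1456.
  V_q(n, t) = 1 + 56 + 1456 = 1513.
Step 2: q^n = 5^14 = 6103515625.
Step 3: Hamming bound ⌊q^n / V_q(n,t)⌋ = ⌊6103515625/1513⌋ = 4034048.
Step 4: Compare |C| = 1323333 to 4034048: satisfied.
The claimed |C| lies below the Hamming bound.


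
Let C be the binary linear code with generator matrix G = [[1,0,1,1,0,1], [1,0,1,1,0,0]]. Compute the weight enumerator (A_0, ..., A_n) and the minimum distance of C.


Weight distribution: A_0 = 1, A_1 = 1, A_3 = 1, A_4 = 1. Minimum distance d = 1.

Enumerate all 2^2 = 4 messages m ∈ F_2^2.
For each, compute codeword c = mG in F_2^6, then tally its weight.
  m = 00 → c = 000000, weight = 0.
  m = 10 → c = 101101, weight = 4.
  m = 01 → c = 101100, weight = 3.
  m = 11 → c = 000001, weight = 1.
Tally weights:
  weight 0: 1 codewords.
  weight 1: 1 codewords.
  weight 3: 1 codewords.
  weight 4: 1 codewords.
Minimum distance d = smallest w > 0 with A_w > 0 = 1.
Sanity: Σ A_w = 4 = 2^2 = 4 ✓.


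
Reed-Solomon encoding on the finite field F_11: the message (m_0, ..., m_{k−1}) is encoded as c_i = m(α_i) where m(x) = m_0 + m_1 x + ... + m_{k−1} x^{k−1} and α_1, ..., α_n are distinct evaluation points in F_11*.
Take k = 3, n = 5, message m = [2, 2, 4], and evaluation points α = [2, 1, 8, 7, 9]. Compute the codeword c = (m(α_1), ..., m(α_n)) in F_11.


c = [0, 8, 10, 3, 3]

Message polynomial: m(x) = 2 + 2·x + 4·x^2 (mod 11).
For each evaluation point α_i, compute m(α_i) mod 11:
  α_1 = 2: Horner steps 4 → 10 → 0, so m(2) = 0.
  α_2 = 1: Horner steps 4 → 6 → 8, so m(1) = 8.
  α_3 = 8: Horner steps 4 → 1 → 10, so m(8) = 10.
  α_4 = 7: Horner steps 4 → 8 → 3, so m(7) = 3.
  α_5 = 9: Horner steps 4 → 5 → 3, so m(9) = 3.
Codeword c = [0, 8, 10, 3, 3] ∈ F_11^5.


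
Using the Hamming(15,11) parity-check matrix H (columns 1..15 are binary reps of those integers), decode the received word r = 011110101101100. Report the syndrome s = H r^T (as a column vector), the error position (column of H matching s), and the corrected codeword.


s = (0, 1, 0, 1)^T, error position = 5, corrected codeword c = 011100101101100

Compute s = H r^T mod 2 one row at a time:
  s_1 = 0 + 1 + 1 + 0 + 1 + 1 + 0 + 0 = 4 ≡ 0 (mod 2).
  s_2 = 1 + 1 + 0 + 1 + 1 + 1 + 0 + 0 = 5 ≡ 1 (mod 2).
  s_3 = 1 + 1 + 0 + 1 + 1 + 0 + 0 + 0 = 4 ≡ 0 (mod 2).
  s_4 = 0 + 1 + 1 + 1 + 1 + 0 + 1 + 0 = 5 ≡ 1 (mod 2).
s = (0, 1, 0, 1)^T — this equals column 5 of H (binary 0101), so error is at position 5.
Correct: flip bit 5 of r = 011110101101100 to get c = 011100101101100.


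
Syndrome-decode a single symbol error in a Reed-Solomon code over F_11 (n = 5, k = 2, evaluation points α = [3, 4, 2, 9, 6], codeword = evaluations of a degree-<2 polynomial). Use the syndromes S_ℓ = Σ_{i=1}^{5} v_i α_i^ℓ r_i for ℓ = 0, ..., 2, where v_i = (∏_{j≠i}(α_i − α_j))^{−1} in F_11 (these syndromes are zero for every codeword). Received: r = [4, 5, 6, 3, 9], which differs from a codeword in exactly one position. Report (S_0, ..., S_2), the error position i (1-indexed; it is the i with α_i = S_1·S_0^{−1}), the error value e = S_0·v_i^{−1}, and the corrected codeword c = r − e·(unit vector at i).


S = (4, 5, 9), error at position 2, error magnitude e = 3, c = [4, 2, 6, 3, 9].

Step 1: column multipliers v_i = (∏_{j≠i}(α_i − α_j))^{−1} mod 11.
  i = 1 (α = 3): (3−4)(3−2)(3−9)(3−6) = (−1)·1·(−6)·(−3) = −18 ≡ 4, so v_1 = 4^{−1} = 3 (mod 11).
  i = 2 (α = 4): (4−3)(4−2)(4−9)(4−6) = 1·2·(−5)·(−2) = 20 ≡ 9, so v_2 = 9^{−1} = 5 (mod 11).
  i = 3 (α = 2): (2−3)(2−4)(2−9)(2−6) = (−1)·(−2)·(−7)·(−4) = 56 ≡ 1, so v_3 = 1^{−1} = 1 (mod 11).
  i = 4 (α = 9): (9−3)(9−4)(9−2)(9−6) = 6·5·7·3 = 630 ≡ 3, so v_4 = 3^{−1} = 4 (mod 11).
  i = 5 (α = 6): (6−3)(6−4)(6−2)(6−9) = 3·2·4·(−3) = −72 ≡ 5, so v_5 = 5^{−1} = 9 (mod 11).
  v = [3, 5, 1, 4, 9].
Step 2: syndromes of r = [4, 5, 6, 3, 9] (all sums mod 11).
  S_0 = Σ v_i r_i = 3·4 + 5·5 + 1·6 + 4·3 + 9·9 = 136 ≡ 4.
  S_1 = Σ v_i α_i r_i = 3·3·4 + 5·4·5 + 1·2·6 + 4·9·3 + 9·6·9 = 742 ≡ 5.
  α_i^2 mod 11 = [9, 5, 4, 4, 3].
  S_2 = Σ v_i α_i^2 r_i = 3·9·4 + 5·5·5 + 1·4·6 + 4·4·3 + 9·3·9 = 548 ≡ 9.
  S = (4, 5, 9) ≠ 0, so r is not a codeword (an error is present).
Step 3: locate the error. For a single error e at position i, S_ℓ = v_i·e·α_i^ℓ, so α_err = S_1/S_0.
  S_0^{−1} = 4^{−1} = 3 (mod 11), so α_err = 5·3 = 15 ≡ 4 = α_2. Error position i = 2.
  Consistency check: S_2/S_1 = 9·9 = 81 ≡ 4 = α_err ✓ (single-error assumption holds).
Step 4: error magnitude e = S_0/v_2 = S_0·∏_{j≠2}(α_2 − α_j) = 4·9 = 36 ≡ 3 (mod 11).
Step 5: correct position 2: c_2 = r_2 − e = 5 − 3 ≡ 2 (mod 11). Hence c = [4, 2, 6, 3, 9].
  Check: interpolating c through the α_i gives m(x) = 10 + 9·x (degree < 2) with m(α_i) = c_i for every i, so c is indeed a codeword.


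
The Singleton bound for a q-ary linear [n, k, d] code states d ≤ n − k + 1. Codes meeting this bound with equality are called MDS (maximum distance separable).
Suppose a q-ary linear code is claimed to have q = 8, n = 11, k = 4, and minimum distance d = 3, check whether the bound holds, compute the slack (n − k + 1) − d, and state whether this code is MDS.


Singleton RHS = n − k + 1 = 8, slack = 5, bound satisfied, not MDS.

Singleton bound: d ≤ n − k + 1.
Here n = 11, k = 4, so n − k + 1 = 8.
Given d = 3, check d ≤ 8: YES.
Slack = (n − k + 1) − d = 5.
The code is NOT MDS (slack = 5 > 0).
Description: the claimed parameters are [11, 4, 3]_8; such a code would be non-MDS.


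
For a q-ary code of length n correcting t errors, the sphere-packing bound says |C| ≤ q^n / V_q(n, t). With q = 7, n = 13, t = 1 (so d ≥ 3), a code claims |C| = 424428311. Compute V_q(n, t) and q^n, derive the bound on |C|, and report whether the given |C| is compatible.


V_q(n, t) = 79, q^n = 96889010407, Hamming bound = 1226443169, |C| = 424428311 ≤ bound (satisfied).

Step 1: Compute V_q(n, t) = Σ_{j=0}^1 C(n, j) (q−1)^j.
  j = 0: C(13,0)·(6)^0 = 1·1 = 1.
  j = 1: C(13,1)·(6)^1 = 13·6 = 78.
  V_q(n, t) = 1 + 78 = 79.
Step 2: q^n = 7^13 = 96889010407.
Step 3: Hamming bound ⌊q^n / V_q(n,t)⌋ = ⌊96889010407/79⌋ = 1226443169.
Step 4: Compare |C| = 424428311 to 1226443169: satisfied.
The claimed |C| lies below the Hamming bound.


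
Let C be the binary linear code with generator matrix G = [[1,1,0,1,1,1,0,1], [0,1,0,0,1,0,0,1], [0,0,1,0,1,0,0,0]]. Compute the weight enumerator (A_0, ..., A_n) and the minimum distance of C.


Weight distribution: A_0 = 1, A_2 = 1, A_3 = 3, A_5 = 1, A_6 = 2. Minimum distance d = 2.

Enumerate all 2^3 = 8 messages m ∈ F_2^3.
For each, compute codeword c = mG in F_2^8, then tally its weight.
  m = 000 → c = 00000000, weight = 0.
  m = 100 → c = 11011101, weight = 6.
  m = 010 → c = 01001001, weight = 3.
  m = 110 → c = 10010100, weight = 3.
  m = 001 → c = 00101000, weight = 2.
  m = 101 → c = 11110101, weight = 6.
  m = 011 → c = 01100001, weight = 3.
  m = 111 → c = 10111100, weight = 5.
Tally weights:
  weight 0: 1 codewords.
  weight 2: 1 codewords.
  weight 3: 3 codewords.
  weight 5: 1 codewords.
  weight 6: 2 codewords.
Minimum distance d = smallest w > 0 with A_w > 0 = 2.
Sanity: Σ A_w = 8 = 2^3 = 8 ✓.


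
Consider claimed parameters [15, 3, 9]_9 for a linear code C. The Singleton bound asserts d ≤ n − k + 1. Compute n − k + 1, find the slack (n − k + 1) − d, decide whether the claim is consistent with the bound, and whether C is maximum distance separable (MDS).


Singleton RHS = n − k + 1 = 13, slack = 4, bound satisfied, not MDS.

Singleton bound: d ≤ n − k + 1.
Here n = 15, k = 3, so n − k + 1 = 13.
Given d = 9, check d ≤ 13: YES.
Slack = (n − k + 1) − d = 4.
The code is NOT MDS (slack = 4 > 0).
Description: the claimed parameters are [15, 3, 9]_9; such a code would be non-MDS.


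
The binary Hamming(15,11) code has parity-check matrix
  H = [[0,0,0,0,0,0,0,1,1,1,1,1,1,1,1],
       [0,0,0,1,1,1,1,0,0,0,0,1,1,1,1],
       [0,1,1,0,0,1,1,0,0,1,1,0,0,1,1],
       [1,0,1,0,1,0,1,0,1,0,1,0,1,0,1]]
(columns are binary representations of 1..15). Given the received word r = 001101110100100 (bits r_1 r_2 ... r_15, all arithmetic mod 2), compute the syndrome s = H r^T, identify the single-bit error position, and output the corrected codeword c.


s = (1, 0, 0, 1)^T, error position = 9, corrected codeword c = 001101111100100

Compute s = H r^T mod 2 one row at a time:
  s_1 = 1 + 0 + 1 + 0 + 0 + 1 + 0 + 0 = 3 ≡ 1 (mod 2).
  s_2 = 1 + 0 + 1 + 1 + 0 + 1 + 0 + 0 = 4 ≡ 0 (mod 2).
  s_3 = 0 + 1 + 1 + 1 + 1 + 0 + 0 + 0 = 4 ≡ 0 (mod 2).
  s_4 = 0 + 1 + 0 + 1 + 0 + 0 + 1 + 0 = 3 ≡ 1 (mod 2).
s = (1, 0, 0, 1)^T — this equals column 9 of H (binary 1001), so error is at position 9.
Correct: flip bit 9 of r = 001101110100100 to get c = 001101111100100.


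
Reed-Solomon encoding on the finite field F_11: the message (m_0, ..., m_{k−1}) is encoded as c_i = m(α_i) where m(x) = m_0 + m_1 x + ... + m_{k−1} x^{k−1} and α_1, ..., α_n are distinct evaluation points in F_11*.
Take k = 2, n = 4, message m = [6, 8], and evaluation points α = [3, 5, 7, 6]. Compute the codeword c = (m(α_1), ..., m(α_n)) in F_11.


c = [8, 2, 7, 10]

Message polynomial: m(x) = 6 + 8·x (mod 11).
For each evaluation point α_i, compute m(α_i) mod 11:
  α_1 = 3: Horner steps 8 → 8, so m(3) = 8.
  α_2 = 5: Horner steps 8 → 2, so m(5) = 2.
  α_3 = 7: Horner steps 8 → 7, so m(7) = 7.
  α_4 = 6: Horner steps 8 → 10, so m(6) = 10.
Codeword c = [8, 2, 7, 10] ∈ F_11^4.


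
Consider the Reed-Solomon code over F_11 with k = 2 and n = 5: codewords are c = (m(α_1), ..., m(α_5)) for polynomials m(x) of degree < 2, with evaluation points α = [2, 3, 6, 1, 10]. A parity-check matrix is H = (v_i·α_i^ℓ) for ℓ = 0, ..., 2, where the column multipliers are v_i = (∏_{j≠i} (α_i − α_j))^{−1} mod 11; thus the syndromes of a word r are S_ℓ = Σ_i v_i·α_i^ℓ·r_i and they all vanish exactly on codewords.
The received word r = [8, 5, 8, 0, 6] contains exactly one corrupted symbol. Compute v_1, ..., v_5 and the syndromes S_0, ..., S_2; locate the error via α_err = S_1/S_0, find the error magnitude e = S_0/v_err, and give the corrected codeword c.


S = (6, 3, 7), error at position 3, error magnitude e = 1, c = [8, 5, 7, 0, 6].

Step 1: column multipliers v_i = (∏_{j≠i}(α_i − α_j))^{−1} mod 11.
  i = 1 (α = 2): (2−3)(2−6)(2−1)(2−10) = (−1)·(−4)·1·(−8) = −32 ≡ 1, so v_1 = 1^{−1} = 1 (mod 11).
  i = 2 (α = 3): (3−2)(3−6)(3−1)(3−10) = 1·(−3)·2·(−7) = 42 ≡ 9, so v_2 = 9^{−1} = 5 (mod 11).
  i = 3 (α = 6): (6−2)(6−3)(6−1)(6−10) = 4·3·5·(−4) = −240 ≡ 2, so v_3 = 2^{−1} = 6 (mod 11).
  i = 4 (α = 1): (1−2)(1−3)(1−6)(1−10) = (−1)·(−2)·(−5)·(−9) = 90 ≡ 2, so v_4 = 2^{−1} = 6 (mod 11).
  i = 5 (α = 10): (10−2)(10−3)(10−6)(10−1) = 8·7·4·9 = 2016 ≡ 3, so v_5 = 3^{−1} = 4 (mod 11).
  v = [1, 5, 6, 6, 4].
Step 2: syndromes of r = [8, 5, 8, 0, 6] (all sums mod 11).
  S_0 = Σ v_i r_i = 1·8 + 5·5 + 6·8 + 6·0 + 4·6 = 105 ≡ 6.
  S_1 = Σ v_i α_i r_i = 1·2·8 + 5·3·5 + 6·6·8 + 6·1·0 + 4·10·6 = 619 ≡ 3.
  α_i^2 mod 11 = [4, 9, 3, 1, 1].
  S_2 = Σ v_i α_i^2 r_i = 1·4·8 + 5·9·5 + 6·3·8 + 6·1·0 + 4·1·6 = 425 ≡ 7.
  S = (6, 3, 7) ≠ 0, so r is not a codeword (an error is present).
Step 3: locate the error. For a single error e at position i, S_ℓ = v_i·e·α_i^ℓ, so α_err = S_1/S_0.
  S_0^{−1} = 6^{−1} = 2 (mod 11), so α_err = 3·2 = 6 ≡ 6 = α_3. Error position i = 3.
  Consistency check: S_2/S_1 = 7·4 = 28 ≡ 6 = α_err ✓ (single-error assumption holds).
Step 4: error magnitude e = S_0/v_3 = S_0·∏_{j≠3}(α_3 − α_j) = 6·2 = 12 ≡ 1 (mod 11).
Step 5: correct position 3: c_3 = r_3 − e = 8 − 1 ≡ 7 (mod 11). Hence c = [8, 5, 7, 0, 6].
  Check: interpolating c through the α_i gives m(x) = 3 + 8·x (degree < 2) with m(α_i) = c_i for every i, so c is indeed a codeword.


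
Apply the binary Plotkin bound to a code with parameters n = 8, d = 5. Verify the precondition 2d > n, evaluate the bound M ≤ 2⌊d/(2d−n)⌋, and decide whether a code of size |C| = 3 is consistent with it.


Plotkin bound M ≤ 4; given |C| = 3 ≤ bound (satisfied).

Check applicability: 2d = 10, n = 8.
2d − n = 2 > 0, so Plotkin applies.
Compute d/(2d−n) = 5/2 ≈ 2.5000.
⌊d/(2d−n)⌋ = 2.
Plotkin bound: M ≤ 2·2 = 4.
Given |C| = 3, check: satisfied.
This |C| is below the Plotkin bound.


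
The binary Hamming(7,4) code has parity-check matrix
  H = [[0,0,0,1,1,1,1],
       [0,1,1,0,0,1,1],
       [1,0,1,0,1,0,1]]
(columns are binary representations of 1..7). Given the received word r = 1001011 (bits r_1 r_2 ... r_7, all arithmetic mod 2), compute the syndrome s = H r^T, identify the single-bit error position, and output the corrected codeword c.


s = (1, 0, 0)^T, error position = 4, corrected codeword c = 1000011

Compute s = H r^T mod 2 one row at a time:
  s_1 = 1 + 0 + 1 + 1 = 3 ≡ 1 (mod 2).
  s_2 = 0 + 0 + 1 + 1 = 2 ≡ 0 (mod 2).
  s_3 = 1 + 0 + 0 + 1 = 2 ≡ 0 (mod 2).
s = (1, 0, 0)^T — this equals column 4 of H (binary 100), so error is at position 4.
Correct: flip bit 4 of r = 1001011 to get c = 1000011.


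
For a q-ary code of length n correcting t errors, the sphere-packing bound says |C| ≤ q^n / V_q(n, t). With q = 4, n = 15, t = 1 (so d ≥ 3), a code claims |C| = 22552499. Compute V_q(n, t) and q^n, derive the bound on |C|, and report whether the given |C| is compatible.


V_q(n, t) = 46, q^n = 1073741824, Hamming bound = 23342213, |C| = 22552499 ≤ bound (satisfied).

Step 1: Compute V_q(n, t) = Σ_{j=0}^1 C(n, j) (q−1)^j.
  j = 0: C(15,0)·(3)^0 = 1·1 = 1.
  j = 1: C(15,1)·(3)^1 = 15·3 = 45.
  V_q(n, t) = 1 + 45 = 46.
Step 2: q^n = 4^15 = 1073741824.
Step 3: Hamming bound ⌊q^n / V_q(n,t)⌋ = ⌊1073741824/46⌋ = 23342213.
Step 4: Compare |C| = 22552499 to 23342213: satisfied.
The claimed |C| lies below the Hamming bound.


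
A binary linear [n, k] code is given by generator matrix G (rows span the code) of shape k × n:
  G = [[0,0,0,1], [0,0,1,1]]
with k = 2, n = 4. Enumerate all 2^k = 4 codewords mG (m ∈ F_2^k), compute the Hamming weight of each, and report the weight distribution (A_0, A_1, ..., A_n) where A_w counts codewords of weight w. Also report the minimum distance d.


Weight distribution: A_0 = 1, A_1 = 2, A_2 = 1. Minimum distance d = 1.

Enumerate all 2^2 = 4 messages m ∈ F_2^2.
For each, compute codeword c = mG in F_2^4, then tally its weight.
  m = 00 → c = 0000, weight = 0.
  m = 10 → c = 0001, weight = 1.
  m = 01 → c = 0011, weight = 2.
  m = 11 → c = 0010, weight = 1.
Tally weights:
  weight 0: 1 codewords.
  weight 1: 2 codewords.
  weight 2: 1 codewords.
Minimum distance d = smallest w > 0 with A_w > 0 = 1.
Sanity: Σ A_w = 4 = 2^2 = 4 ✓.


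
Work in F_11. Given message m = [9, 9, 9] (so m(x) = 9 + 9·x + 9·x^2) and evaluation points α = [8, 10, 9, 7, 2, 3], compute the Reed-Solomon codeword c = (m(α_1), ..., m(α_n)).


c = [8, 9, 5, 7, 8, 7]

Message polynomial: m(x) = 9 + 9·x + 9·x^2 (mod 11).
For each evaluation point α_i, compute m(α_i) mod 11:
  α_1 = 8: Horner steps 9 → 4 → 8, so m(8) = 8.
  α_2 = 10: Horner steps 9 → 0 → 9, so m(10) = 9.
  α_3 = 9: Horner steps 9 → 2 → 5, so m(9) = 5.
  α_4 = 7: Horner steps 9 → 6 → 7, so m(7) = 7.
  α_5 = 2: Horner steps 9 → 5 → 8, so m(2) = 8.
  α_6 = 3: Horner steps 9 → 3 → 7, so m(3) = 7.
Codeword c = [8, 9, 5, 7, 8, 7] ∈ F_11^6.


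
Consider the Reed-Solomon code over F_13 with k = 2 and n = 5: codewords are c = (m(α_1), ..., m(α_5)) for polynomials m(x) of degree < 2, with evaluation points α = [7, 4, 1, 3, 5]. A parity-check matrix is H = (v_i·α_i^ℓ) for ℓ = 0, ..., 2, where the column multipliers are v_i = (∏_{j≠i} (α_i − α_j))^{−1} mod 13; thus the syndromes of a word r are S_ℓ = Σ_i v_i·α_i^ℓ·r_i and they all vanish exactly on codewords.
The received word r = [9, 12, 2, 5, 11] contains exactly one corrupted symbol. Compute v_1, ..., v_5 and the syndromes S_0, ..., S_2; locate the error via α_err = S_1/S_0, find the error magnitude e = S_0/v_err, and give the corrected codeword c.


S = (7, 8, 11), error at position 4, error magnitude e = 5, c = [9, 12, 2, 0, 11].

Step 1: column multipliers v_i = (∏_{j≠i}(α_i − α_j))^{−1} mod 13.
  i = 1 (α = 7): (7−4)(7−1)(7−3)(7−5) = 3·6·4·2 = 144 ≡ 1, so v_1 = 1^{−1} = 1 (mod 13).
  i = 2 (α = 4): (4−7)(4−1)(4−3)(4−5) = (−3)·3·1·(−1) = 9 ≡ 9, so v_2 = 9^{−1} = 3 (mod 13).
  i = 3 (α = 1): (1−7)(1−4)(1−3)(1−5) = (−6)·(−3)·(−2)·(−4) = 144 ≡ 1, so v_3 = 1^{−1} = 1 (mod 13).
  i = 4 (α = 3): (3−7)(3−4)(3−1)(3−5) = (−4)·(−1)·2·(−2) = −16 ≡ 10, so v_4 = 10^{−1} = 4 (mod 13).
  i = 5 (α = 5): (5−7)(5−4)(5−1)(5−3) = (−2)·1·4·2 = −16 ≡ 10, so v_5 = 10^{−1} = 4 (mod 13).
  v = [1, 3, 1, 4, 4].
Step 2: syndromes of r = [9, 12, 2, 5, 11] (all sums mod 13).
  S_0 = Σ v_i r_i = 1·9 + 3·12 + 1·2 + 4·5 + 4·11 = 111 ≡ 7.
  S_1 = Σ v_i α_i r_i = 1·7·9 + 3·4·12 + 1·1·2 + 4·3·5 + 4·5·11 = 489 ≡ 8.
  α_i^2 mod 13 = [10, 3, 1, 9, 12].
  S_2 = Σ v_i α_i^2 r_i = 1·10·9 + 3·3·12 + 1·1·2 + 4·9·5 + 4·12·11 = 908 ≡ 11.
  S = (7, 8, 11) ≠ 0, so r is not a codeword (an error is present).
Step 3: locate the error. For a single error e at position i, S_ℓ = v_i·e·α_i^ℓ, so α_err = S_1/S_0.
  S_0^{−1} = 7^{−1} = 2 (mod 13), so α_err = 8·2 = 16 ≡ 3 = α_4. Error position i = 4.
  Consistency check: S_2/S_1 = 11·5 = 55 ≡ 3 = α_err ✓ (single-error assumption holds).
Step 4: error magnitude e = S_0/v_4 = S_0·∏_{j≠4}(α_4 − α_j) = 7·10 = 70 ≡ 5 (mod 13).
Step 5: correct position 4: c_4 = r_4 − e = 5 − 5 ≡ 0 (mod 13). Hence c = [9, 12, 2, 0, 11].
  Check: interpolating c through the α_i gives m(x) = 3 + 12·x (degree < 2) with m(α_i) = c_i for every i, so c is indeed a codeword.


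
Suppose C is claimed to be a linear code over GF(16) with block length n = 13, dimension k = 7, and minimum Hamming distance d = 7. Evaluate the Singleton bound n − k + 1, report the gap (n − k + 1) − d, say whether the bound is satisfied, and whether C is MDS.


Singleton RHS = n − k + 1 = 7, slack = 0, bound satisfied, MDS.

Singleton bound: d ≤ n − k + 1.
Here n = 13, k = 7, so n − k + 1 = 7.
Given d = 7, check d ≤ 7: YES.
Slack = (n − k + 1) − d = 0.
The code is MDS (slack = 0).
Description: the claimed parameters are [13, 7, 7]_16; such a code would be MDS (meets Singleton bound).


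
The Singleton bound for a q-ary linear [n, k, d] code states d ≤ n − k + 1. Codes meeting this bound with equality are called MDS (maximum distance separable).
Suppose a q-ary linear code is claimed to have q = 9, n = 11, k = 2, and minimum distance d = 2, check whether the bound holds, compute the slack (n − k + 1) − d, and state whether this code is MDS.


Singleton RHS = n − k + 1 = 10, slack = 8, bound satisfied, not MDS.

Singleton bound: d ≤ n − k + 1.
Here n = 11, k = 2, so n − k + 1 = 10.
Given d = 2, check d ≤ 10: YES.
Slack = (n − k + 1) − d = 8.
The code is NOT MDS (slack = 8 > 0).
Description: the claimed parameters are [11, 2, 2]_9; such a code would be non-MDS.


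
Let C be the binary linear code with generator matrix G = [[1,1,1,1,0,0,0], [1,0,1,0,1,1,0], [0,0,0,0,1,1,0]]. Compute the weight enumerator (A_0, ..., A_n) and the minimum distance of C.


Weight distribution: A_0 = 1, A_2 = 3, A_4 = 3, A_6 = 1. Minimum distance d = 2.

Enumerate all 2^3 = 8 messages m ∈ F_2^3.
For each, compute codeword c = mG in F_2^7, then tally its weight.
  m = 000 → c = 0000000, weight = 0.
  m = 100 → c = 1111000, weight = 4.
  m = 010 → c = 1010110, weight = 4.
  m = 110 → c = 0101110, weight = 4.
  m = 001 → c = 0000110, weight = 2.
  m = 101 → c = 1111110, weight = 6.
  m = 011 → c = 1010000, weight = 2.
  m = 111 → c = 0101000, weight = 2.
Tally weights:
  weight 0: 1 codewords.
  weight 2: 3 codewords.
  weight 4: 3 codewords.
  weight 6: 1 codewords.
Minimum distance d = smallest w > 0 with A_w > 0 = 2.
Sanity: Σ A_w = 8 = 2^3 = 8 ✓.


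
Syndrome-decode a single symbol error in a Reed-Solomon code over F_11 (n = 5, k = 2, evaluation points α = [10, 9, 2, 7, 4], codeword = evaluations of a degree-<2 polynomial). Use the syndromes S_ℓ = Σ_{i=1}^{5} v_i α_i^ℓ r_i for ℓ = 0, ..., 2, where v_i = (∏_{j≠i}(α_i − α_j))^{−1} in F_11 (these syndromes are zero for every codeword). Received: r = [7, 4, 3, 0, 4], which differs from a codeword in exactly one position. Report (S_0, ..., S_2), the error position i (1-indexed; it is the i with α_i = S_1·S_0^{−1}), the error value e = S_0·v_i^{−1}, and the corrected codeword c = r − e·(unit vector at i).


S = (2, 7, 8), error at position 2, error magnitude e = 3, c = [7, 1, 3, 0, 4].

Step 1: column multipliers v_i = (∏_{j≠i}(α_i − α_j))^{−1} mod 11.
  i = 1 (α = 10): (10−9)(10−2)(10−7)(10−4) = 1·8·3·6 = 144 ≡ 1, so v_1 = 1^{−1} = 1 (mod 11).
  i = 2 (α = 9): (9−10)(9−2)(9−7)(9−4) = (−1)·7·2·5 = −70 ≡ 7, so v_2 = 7^{−1} = 8 (mod 11).
  i = 3 (α = 2): (2−10)(2−9)(2−7)(2−4) = (−8)·(−7)·(−5)·(−2) = 560 ≡ 10, so v_3 = 10^{−1} = 10 (mod 11).
  i = 4 (α = 7): (7−10)(7−9)(7−2)(7−4) = (−3)·(−2)·5·3 = 90 ≡ 2, so v_4 = 2^{−1} = 6 (mod 11).
  i = 5 (α = 4): (4−10)(4−9)(4−2)(4−7) = (−6)·(−5)·2·(−3) = −180 ≡ 7, so v_5 = 7^{−1} = 8 (mod 11).
  v = [1, 8, 10, 6, 8].
Step 2: syndromes of r = [7, 4, 3, 0, 4] (all sums mod 11).
  S_0 = Σ v_i r_i = 1·7 + 8·4 + 10·3 + 6·0 + 8·4 = 101 ≡ 2.
  S_1 = Σ v_i α_i r_i = 1·10·7 + 8·9·4 + 10·2·3 + 6·7·0 + 8·4·4 = 546 ≡ 7.
  α_i^2 mod 11 = [1, 4, 4, 5, 5].
  S_2 = Σ v_i α_i^2 r_i = 1·1·7 + 8·4·4 + 10·4·3 + 6·5·0 + 8·5·4 = 415 ≡ 8.
  S = (2, 7, 8) ≠ 0, so r is not a codeword (an error is present).
Step 3: locate the error. For a single error e at position i, S_ℓ = v_i·e·α_i^ℓ, so α_err = S_1/S_0.
  S_0^{−1} = 2^{−1} = 6 (mod 11), so α_err = 7·6 = 42 ≡ 9 = α_2. Error position i = 2.
  Consistency check: S_2/S_1 = 8·8 = 64 ≡ 9 = α_err ✓ (single-error assumption holds).
Step 4: error magnitude e = S_0/v_2 = S_0·∏_{j≠2}(α_2 − α_j) = 2·7 = 14 ≡ 3 (mod 11).
Step 5: correct position 2: c_2 = r_2 − e = 4 − 3 ≡ 1 (mod 11). Hence c = [7, 1, 3, 0, 4].
  Check: interpolating c through the α_i gives m(x) = 2 + 6·x (degree < 2) with m(α_i) = c_i for every i, so c is indeed a codeword.


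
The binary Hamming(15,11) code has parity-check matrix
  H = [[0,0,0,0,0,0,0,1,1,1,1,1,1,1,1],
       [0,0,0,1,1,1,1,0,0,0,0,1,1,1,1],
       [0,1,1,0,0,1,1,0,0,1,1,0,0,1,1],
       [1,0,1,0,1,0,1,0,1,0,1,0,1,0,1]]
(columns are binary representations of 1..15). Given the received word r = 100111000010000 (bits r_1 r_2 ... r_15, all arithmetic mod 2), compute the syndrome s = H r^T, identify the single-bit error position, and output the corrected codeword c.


s = (1, 1, 0, 1)^T, error position = 13, corrected codeword c = 100111000010100

Compute s = H r^T mod 2 one row at a time:
  s_1 = 0 + 0 + 0 + 1 + 0 + 0 + 0 + 0 = 1 ≡ 1 (mod 2).
  s_2 = 1 + 1 + 1 + 0 + 0 + 0 + 0 + 0 = 3 ≡ 1 (mod 2).
  s_3 = 0 + 0 + 1 + 0 + 0 + 1 + 0 + 0 = 2 ≡ 0 (mod 2).
  s_4 = 1 + 0 + 1 + 0 + 0 + 1 + 0 + 0 = 3 ≡ 1 (mod 2).
s = (1, 1, 0, 1)^T — this equals column 13 of H (binary 1101), so error is at position 13.
Correct: flip bit 13 of r = 100111000010000 to get c = 100111000010100.


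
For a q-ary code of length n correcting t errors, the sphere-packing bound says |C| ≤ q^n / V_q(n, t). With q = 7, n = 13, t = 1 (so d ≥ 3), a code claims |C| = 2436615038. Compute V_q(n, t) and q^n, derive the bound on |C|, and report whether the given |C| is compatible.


V_q(n, t) = 79, q^n = 96889010407, Hamming bound = 1226443169, |C| = 2436615038 > bound (violated).

Step 1: Compute V_q(n, t) = Σ_{j=0}^1 C(n, j) (q−1)^j.
  j = 0: C(13,0)·(6)^0 = 1·1 = 1.
  j = 1: C(13,1)·(6)^1 = 13·6 = 78.
  V_q(n, t) = 1 + 78 = 79.
Step 2: q^n = 7^13 = 96889010407.
Step 3: Hamming bound ⌊q^n / V_q(n,t)⌋ = ⌊96889010407/79⌋ = 1226443169.
Step 4: Compare |C| = 2436615038 to 1226443169: violated.
The claimed |C| lies above the Hamming bound, so no 7-ary code of length 13 with d ≥ 3 can have 2436615038 codewords.


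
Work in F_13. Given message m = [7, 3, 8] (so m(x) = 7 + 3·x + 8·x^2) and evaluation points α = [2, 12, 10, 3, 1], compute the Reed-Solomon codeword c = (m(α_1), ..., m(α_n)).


c = [6, 12, 5, 10, 5]

Message polynomial: m(x) = 7 + 3·x + 8·x^2 (mod 13).
For each evaluation point α_i, compute m(α_i) mod 13:
  α_1 = 2: Horner steps 8 → 6 → 6, so m(2) = 6.
  α_2 = 12: Horner steps 8 → 8 → 12, so m(12) = 12.
  α_3 = 10: Horner steps 8 → 5 → 5, so m(10) = 5.
  α_4 = 3: Horner steps 8 → 1 → 10, so m(3) = 10.
  α_5 = 1: Horner steps 8 → 11 → 5, so m(1) = 5.
Codeword c = [6, 12, 5, 10, 5] ∈ F_13^5.
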